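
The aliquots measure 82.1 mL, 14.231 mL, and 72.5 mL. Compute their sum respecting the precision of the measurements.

1.688 × 10² mL

82.1 mL + 14.231 mL + 72.5 mL = 168.831 mL.
Addition/subtraction keeps the fewest decimal places: 82.1 → 1 decimal place, 14.231 → 3 decimal places, 72.5 → 1 decimal place; limit is 1.
Rounded to 1 decimal place: 1.688 × 10² mL.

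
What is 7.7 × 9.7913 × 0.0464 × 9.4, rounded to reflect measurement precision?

7.7 × 9.7913 × 0.0464 × 9.4 = 32.8834152416
Multiplication/division keeps the fewest significant figures: 7.7 → 2 s.f., 9.7913 → 5 s.f., 0.0464 → 3 s.f., 9.4 → 2 s.f.; limit is 2.
Rounded to 2 significant figures: 33.

33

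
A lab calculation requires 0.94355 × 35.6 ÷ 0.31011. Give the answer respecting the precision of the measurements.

0.94355 × 35.6 ÷ 0.31011 = 108.317629228…
Multiplication/division keeps the fewest significant figures: 0.94355 → 5 s.f., 35.6 → 3 s.f., 0.31011 → 5 s.f.; limit is 3.
Rounded to 3 significant figures: 108.

108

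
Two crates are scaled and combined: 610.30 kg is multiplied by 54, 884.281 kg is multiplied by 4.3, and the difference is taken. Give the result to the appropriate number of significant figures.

610.30 × 54 = 32956.2 → 3.3 × 10⁴ kg (2 s.f., last digit at the 10^3 place).
884.281 × 4.3 = 3802.4083 → 3.8 × 10³ kg (2 s.f., last digit at the 10^2 place).
Difference: 29153.7917 kg; keep the coarser place, 10^3.
Result: 2.9 × 10⁴ kg.

2.9 × 10⁴ kg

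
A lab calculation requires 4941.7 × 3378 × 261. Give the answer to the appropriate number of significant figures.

4.36 × 10⁹

4941.7 × 3378 × 261 = 4.3568893386 × 10^9
Multiplication/division keeps the fewest significant figures: 4941.7 → 5 s.f., 3378 → 4 s.f., 261 → 3 s.f.; limit is 3.
Rounded to 3 significant figures: 4.36 × 10⁹.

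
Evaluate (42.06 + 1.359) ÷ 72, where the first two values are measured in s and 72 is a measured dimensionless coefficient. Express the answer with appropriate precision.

42.06 s + 1.359 s = 43.419 s; the sum is limited to 2 decimal places (4 s.f.).
Carrying full precision, 43.419 ÷ 72 = 0.603041666667… s; 72 has 2 s.f., so the result keeps min(4, 2) = 2 s.f.
Rounded to 2 significant figures: 0.60 s.

0.60 s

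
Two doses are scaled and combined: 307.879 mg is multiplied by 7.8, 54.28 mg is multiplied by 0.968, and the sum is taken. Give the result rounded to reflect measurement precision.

307.879 × 7.8 = 2401.4562 → 2.4 × 10³ mg (2 s.f., last digit at the 10^2 place).
54.28 × 0.968 = 52.54304 → 52.5 mg (3 s.f., last digit at the 10^-1 place).
Sum: 2453.99924 mg; keep the coarser place, 10^2.
Result: 2.5 × 10³ mg.

2.5 × 10³ mg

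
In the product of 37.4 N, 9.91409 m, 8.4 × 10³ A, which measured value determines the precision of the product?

8.4 × 10³ A

37.4 N → 3 s.f.; 9.91409 m → 6 s.f.; 8.4 × 10³ A → 2 s.f.
The fewest is 2 significant figures, from 8.4 × 10³ A.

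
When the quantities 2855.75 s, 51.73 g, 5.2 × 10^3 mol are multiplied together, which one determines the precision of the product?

2855.75 s → 6 s.f.; 51.73 g → 4 s.f.; 5.2 × 10^3 mol → 2 s.f.
The fewest is 2 significant figures, from 5.2 × 10^3 mol.

5.2 × 10^3 mol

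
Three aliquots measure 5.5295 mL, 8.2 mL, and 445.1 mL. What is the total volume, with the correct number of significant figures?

458.8 mL

5.5295 mL + 8.2 mL + 445.1 mL = 458.8295 mL.
Addition/subtraction keeps the fewest decimal places: 5.5295 → 4 decimal places, 8.2 → 1 decimal place, 445.1 → 1 decimal place; limit is 1.
Rounded to 1 decimal place: 458.8 mL.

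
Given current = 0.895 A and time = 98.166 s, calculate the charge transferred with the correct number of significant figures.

87.9 C

charge transferred = 0.895 A × 98.166 s = 87.85857 C.
0.895 has 3 significant figures; 98.166 has 5.
Division/multiplication keeps the fewest: 3 significant figures.
Rounded: 87.9 C.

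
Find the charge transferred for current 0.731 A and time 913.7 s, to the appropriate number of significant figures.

668 C

charge transferred = 0.731 A × 913.7 s = 667.9147 C.
0.731 has 3 significant figures; 913.7 has 4.
Division/multiplication keeps the fewest: 3 significant figures.
Rounded: 668 C.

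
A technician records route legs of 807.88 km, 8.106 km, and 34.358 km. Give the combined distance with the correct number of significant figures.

807.88 km + 8.106 km + 34.358 km = 850.344 km.
Addition/subtraction keeps the fewest decimal places: 807.88 → 2 decimal places, 8.106 → 3 decimal places, 34.358 → 3 decimal places; limit is 2.
Rounded to 2 decimal places: 8.5034 × 10² km.

8.5034 × 10² km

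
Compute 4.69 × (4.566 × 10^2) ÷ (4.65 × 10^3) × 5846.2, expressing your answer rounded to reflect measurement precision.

4.69 × (4.566 × 10^2) ÷ (4.65 × 10^3) × 5846.2 = 2692.3372849…
Multiplication/division keeps the fewest significant figures: 4.69 → 3 s.f., 4.566 × 10^2 → 4 s.f., 4.65 × 10^3 → 3 s.f., 5846.2 → 5 s.f.; limit is 3.
Rounded to 3 significant figures: 2.69 × 10^3.

2.69 × 10^3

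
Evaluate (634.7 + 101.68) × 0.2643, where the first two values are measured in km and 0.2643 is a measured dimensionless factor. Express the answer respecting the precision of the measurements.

634.7 km + 101.68 km = 736.38 km; the sum is limited to 1 decimal place (4 s.f.).
Carrying full precision, 736.38 × 0.2643 = 194.625234 km; 0.2643 has 4 s.f., so the result keeps min(4, 4) = 4 s.f.
Rounded to 4 significant figures: 194.6 km.

194.6 km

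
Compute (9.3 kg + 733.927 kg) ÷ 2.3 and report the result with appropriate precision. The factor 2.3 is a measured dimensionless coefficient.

9.3 kg + 733.927 kg = 743.227 kg; the sum is limited to 1 decimal place (4 s.f.).
Carrying full precision, 743.227 ÷ 2.3 = 323.142173913… kg; 2.3 has 2 s.f., so the result keeps min(4, 2) = 2 s.f.
Rounded to 2 significant figures: 3.2 × 10² kg.

3.2 × 10² kg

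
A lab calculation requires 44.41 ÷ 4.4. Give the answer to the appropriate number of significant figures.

44.41 ÷ 4.4 = 10.0931818182…
Multiplication/division keeps the fewest significant figures: 44.41 → 4 s.f., 4.4 → 2 s.f.; limit is 2.
Rounded to 2 significant figures: 1.0 × 10^1.

1.0 × 10^1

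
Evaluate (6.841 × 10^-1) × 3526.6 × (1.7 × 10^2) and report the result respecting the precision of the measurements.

4.1 × 10^5

(6.841 × 10^-1) × 3526.6 × (1.7 × 10^2) = 410133.0002
Multiplication/division keeps the fewest significant figures: 6.841 × 10^-1 → 4 s.f., 3526.6 → 5 s.f., 1.7 × 10^2 → 2 s.f.; limit is 2.
Rounded to 2 significant figures: 4.1 × 10^5.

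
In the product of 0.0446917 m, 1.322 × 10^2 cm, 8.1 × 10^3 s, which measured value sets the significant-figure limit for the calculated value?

0.0446917 m → 6 s.f.; 1.322 × 10^2 cm → 4 s.f.; 8.1 × 10^3 s → 2 s.f.
The fewest is 2 significant figures, from 8.1 × 10^3 s.

8.1 × 10^3 s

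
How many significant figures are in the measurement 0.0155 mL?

0.0155: leading zeros are not significant.

3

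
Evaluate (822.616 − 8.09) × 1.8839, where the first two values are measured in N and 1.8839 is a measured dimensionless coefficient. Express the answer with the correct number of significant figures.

822.616 N − 8.09 N = 814.526 N; the difference is limited to 2 decimal places (5 s.f.).
Carrying full precision, 814.526 × 1.8839 = 1534.4855314 N; 1.8839 has 5 s.f., so the result keeps min(5, 5) = 5 s.f.
Rounded to 5 significant figures: 1534.5 N.

1534.5 N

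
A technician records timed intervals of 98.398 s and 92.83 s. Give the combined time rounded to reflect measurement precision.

1.9123 × 10² s

98.398 s + 92.83 s = 191.228 s.
Addition/subtraction keeps the fewest decimal places: 98.398 → 3 decimal places, 92.83 → 2 decimal places; limit is 2.
Rounded to 2 decimal places: 1.9123 × 10² s.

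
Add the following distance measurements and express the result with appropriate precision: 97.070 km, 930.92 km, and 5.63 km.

1033.62 km

97.070 km + 930.92 km + 5.63 km = 1033.620 km.
Addition/subtraction keeps the fewest decimal places: 97.070 → 3 decimal places, 930.92 → 2 decimal places, 5.63 → 2 decimal places; limit is 2.
Rounded to 2 decimal places: 1033.62 km.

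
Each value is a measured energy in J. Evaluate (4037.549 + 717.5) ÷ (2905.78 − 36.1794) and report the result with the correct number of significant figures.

1.6570

4037.549 + 717.5 = 4755.049, limited to 1 d.p. → 5 s.f.; 2905.78 − 36.1794 = 2869.6006, limited to 2 d.p. → 6 s.f.
Carrying full precision, 4755.049 ÷ 2869.6006 = 1.65704209847…; keep min(5, 6) = 5 s.f.
Rounded to 5 significant figures: 1.6570.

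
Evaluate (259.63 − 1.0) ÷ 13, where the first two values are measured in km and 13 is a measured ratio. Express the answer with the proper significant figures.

259.63 km − 1.0 km = 258.63 km; the difference is limited to 1 decimal place (4 s.f.).
Carrying full precision, 258.63 ÷ 13 = 19.8946153846… km; 13 has 2 s.f., so the result keeps min(4, 2) = 2 s.f.
Rounded to 2 significant figures: 20. km.

20. km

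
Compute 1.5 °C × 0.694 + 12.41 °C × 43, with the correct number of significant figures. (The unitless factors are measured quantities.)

5.3 × 10^2 °C

1.5 × 0.694 = 1.041 → 1.0 °C (2 s.f., last digit at the 10^-1 place).
12.41 × 43 = 533.63 → 5.3 × 10^2 °C (2 s.f., last digit at the 10^1 place).
Sum: 534.671 °C; keep the coarser place, 10^1.
Result: 5.3 × 10^2 °C.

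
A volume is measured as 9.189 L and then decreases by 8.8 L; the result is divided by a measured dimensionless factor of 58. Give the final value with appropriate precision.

0.007 L

9.189 L − 8.8 L = 0.389 L; the difference is limited to 1 decimal place (1 s.f.).
Carrying full precision, 0.389 ÷ 58 = 0.00670689655172… L; 58 has 2 s.f., so the result keeps min(1, 2) = 1 s.f.
Rounded to 1 significant figure: 0.007 L.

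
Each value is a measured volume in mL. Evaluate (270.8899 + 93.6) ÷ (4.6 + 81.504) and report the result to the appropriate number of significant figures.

4.23

270.8899 + 93.6 = 364.4899, limited to 1 d.p. → 4 s.f.; 4.6 + 81.504 = 86.104, limited to 1 d.p. → 3 s.f.
Carrying full precision, 364.4899 ÷ 86.104 = 4.23313551055…; keep min(4, 3) = 3 s.f.
Rounded to 3 significant figures: 4.23.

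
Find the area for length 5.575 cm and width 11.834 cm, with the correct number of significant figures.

area = 5.575 cm × 11.834 cm = 65.97455 cm².
5.575 has 4 significant figures; 11.834 has 5.
Division/multiplication keeps the fewest: 4 significant figures.
Rounded: 65.97 cm².

65.97 cm²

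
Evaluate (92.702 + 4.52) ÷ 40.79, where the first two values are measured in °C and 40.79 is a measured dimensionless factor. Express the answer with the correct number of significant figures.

2.383 °C

92.702 °C + 4.52 °C = 97.222 °C; the sum is limited to 2 decimal places (4 s.f.).
Carrying full precision, 97.222 ÷ 40.79 = 2.38347634224… °C; 40.79 has 4 s.f., so the result keeps min(4, 4) = 4 s.f.
Rounded to 4 significant figures: 2.383 °C.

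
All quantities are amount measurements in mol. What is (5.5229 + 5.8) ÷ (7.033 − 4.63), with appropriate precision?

4.71

5.5229 + 5.8 = 11.3229, limited to 1 d.p. → 3 s.f.; 7.033 − 4.63 = 2.403, limited to 2 d.p. → 3 s.f.
Carrying full precision, 11.3229 ÷ 2.403 = 4.71198501873…; keep min(3, 3) = 3 s.f.
Rounded to 3 significant figures: 4.71.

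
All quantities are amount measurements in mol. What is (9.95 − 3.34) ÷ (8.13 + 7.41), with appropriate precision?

9.95 − 3.34 = 6.61, limited to 2 d.p. → 3 s.f.; 8.13 + 7.41 = 15.54, limited to 2 d.p. → 4 s.f.
Carrying full precision, 6.61 ÷ 15.54 = 0.425353925354…; keep min(3, 4) = 3 s.f.
Rounded to 3 significant figures: 0.425.

0.425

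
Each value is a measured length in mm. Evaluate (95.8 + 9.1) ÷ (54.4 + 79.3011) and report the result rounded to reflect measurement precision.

95.8 + 9.1 = 104.9, limited to 1 d.p. → 4 s.f.; 54.4 + 79.3011 = 133.7011, limited to 1 d.p. → 4 s.f.
Carrying full precision, 104.9 ÷ 133.7011 = 0.784585915897…; keep min(4, 4) = 4 s.f.
Rounded to 4 significant figures: 0.7846.

0.7846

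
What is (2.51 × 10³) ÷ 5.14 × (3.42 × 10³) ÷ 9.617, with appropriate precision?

(2.51 × 10³) ÷ 5.14 × (3.42 × 10³) ÷ 9.617 = 173658.918687…
Multiplication/division keeps the fewest significant figures: 2.51 × 10³ → 3 s.f., 5.14 → 3 s.f., 3.42 × 10³ → 3 s.f., 9.617 → 4 s.f.; limit is 3.
Rounded to 3 significant figures: 1.74 × 10⁵.

1.74 × 10⁵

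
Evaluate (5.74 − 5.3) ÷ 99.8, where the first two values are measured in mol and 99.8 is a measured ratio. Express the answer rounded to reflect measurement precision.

5.74 mol − 5.3 mol = 0.44 mol; the difference is limited to 1 decimal place (1 s.f.).
Carrying full precision, 0.44 ÷ 99.8 = 0.00440881763527… mol; 99.8 has 3 s.f., so the result keeps min(1, 3) = 1 s.f.
Rounded to 1 significant figure: 4 × 10^-3 mol.

4 × 10^-3 mol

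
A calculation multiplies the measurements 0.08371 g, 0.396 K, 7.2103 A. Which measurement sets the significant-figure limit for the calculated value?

0.08371 g → 4 s.f.; 0.396 K → 3 s.f.; 7.2103 A → 5 s.f.
The fewest is 3 significant figures, from 0.396 K.

0.396 K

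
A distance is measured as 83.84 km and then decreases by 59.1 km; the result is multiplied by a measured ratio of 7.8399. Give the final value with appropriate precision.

83.84 km − 59.1 km = 24.74 km; the difference is limited to 1 decimal place (3 s.f.).
Carrying full precision, 24.74 × 7.8399 = 193.959126 km; 7.8399 has 5 s.f., so the result keeps min(3, 5) = 3 s.f.
Rounded to 3 significant figures: 194 km.

194 km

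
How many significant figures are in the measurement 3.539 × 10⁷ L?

4

3.539 × 10⁷: in scientific notation every digit of the coefficient is significant.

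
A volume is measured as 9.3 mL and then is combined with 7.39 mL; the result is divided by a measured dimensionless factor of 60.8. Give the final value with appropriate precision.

0.275 mL

9.3 mL + 7.39 mL = 16.69 mL; the sum is limited to 1 decimal place (3 s.f.).
Carrying full precision, 16.69 ÷ 60.8 = 0.274506578947… mL; 60.8 has 3 s.f., so the result keeps min(3, 3) = 3 s.f.
Rounded to 3 significant figures: 0.275 mL.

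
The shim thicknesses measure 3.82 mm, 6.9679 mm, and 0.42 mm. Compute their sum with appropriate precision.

3.82 mm + 6.9679 mm + 0.42 mm = 11.2079 mm.
Addition/subtraction keeps the fewest decimal places: 3.82 → 2 decimal places, 6.9679 → 4 decimal places, 0.42 → 2 decimal places; limit is 2.
Rounded to 2 decimal places: 11.21 mm.

11.21 mm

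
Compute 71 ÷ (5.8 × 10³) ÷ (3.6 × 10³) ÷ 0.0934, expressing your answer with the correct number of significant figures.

3.6 × 10⁻⁵

71 ÷ (5.8 × 10³) ÷ (3.6 × 10³) ÷ 0.0934 = 0.0000364066717533…
Multiplication/division keeps the fewest significant figures: 71 → 2 s.f., 5.8 × 10³ → 2 s.f., 3.6 × 10³ → 2 s.f., 0.0934 → 3 s.f.; limit is 2.
Rounded to 2 significant figures: 3.6 × 10⁻⁵.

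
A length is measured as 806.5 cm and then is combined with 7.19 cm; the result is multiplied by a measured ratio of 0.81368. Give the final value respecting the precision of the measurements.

662.1 cm

806.5 cm + 7.19 cm = 813.69 cm; the sum is limited to 1 decimal place (4 s.f.).
Carrying full precision, 813.69 × 0.81368 = 662.0832792 cm; 0.81368 has 5 s.f., so the result keeps min(4, 5) = 4 s.f.
Rounded to 4 significant figures: 662.1 cm.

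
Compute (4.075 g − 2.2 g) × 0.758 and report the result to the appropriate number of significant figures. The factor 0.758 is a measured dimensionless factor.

1.4 g

4.075 g − 2.2 g = 1.875 g; the difference is limited to 1 decimal place (2 s.f.).
Carrying full precision, 1.875 × 0.758 = 1.42125 g; 0.758 has 3 s.f., so the result keeps min(2, 3) = 2 s.f.
Rounded to 2 significant figures: 1.4 g.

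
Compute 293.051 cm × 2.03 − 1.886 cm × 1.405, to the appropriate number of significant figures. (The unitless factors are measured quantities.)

293.051 × 2.03 = 594.89353 → 595 cm (3 s.f., last digit at the 10^0 place).
1.886 × 1.405 = 2.64983 → 2.650 cm (4 s.f., last digit at the 10^-3 place).
Difference: 592.2437 cm; keep the coarser place, 10^0.
Result: 592 cm.

592 cm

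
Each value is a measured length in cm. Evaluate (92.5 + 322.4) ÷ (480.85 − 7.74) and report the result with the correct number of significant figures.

0.8770

92.5 + 322.4 = 414.9, limited to 1 d.p. → 4 s.f.; 480.85 − 7.74 = 473.11, limited to 2 d.p. → 5 s.f.
Carrying full precision, 414.9 ÷ 473.11 = 0.876963074127…; keep min(4, 5) = 4 s.f.
Rounded to 4 significant figures: 0.8770.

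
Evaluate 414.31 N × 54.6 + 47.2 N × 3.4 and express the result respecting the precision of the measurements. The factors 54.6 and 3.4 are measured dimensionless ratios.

2.28 × 10^4 N

414.31 × 54.6 = 22621.326 → 2.26 × 10^4 N (3 s.f., last digit at the 10^2 place).
47.2 × 3.4 = 160.48 → 1.6 × 10^2 N (2 s.f., last digit at the 10^1 place).
Sum: 22781.806 N; keep the coarser place, 10^2.
Result: 2.28 × 10^4 N.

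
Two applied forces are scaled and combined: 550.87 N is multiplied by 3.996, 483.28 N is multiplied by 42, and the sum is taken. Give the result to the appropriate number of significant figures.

550.87 × 3.996 = 2201.27652 → 2201 N (4 s.f., last digit at the 10^0 place).
483.28 × 42 = 20297.76 → 2.0 × 10⁴ N (2 s.f., last digit at the 10^3 place).
Sum: 22499.03652 N; keep the coarser place, 10^3.
Result: 2.2 × 10⁴ N.

2.2 × 10⁴ N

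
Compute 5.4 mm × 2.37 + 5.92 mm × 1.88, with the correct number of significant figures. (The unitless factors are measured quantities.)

24 mm

5.4 × 2.37 = 12.798 → 13 mm (2 s.f., last digit at the 10^0 place).
5.92 × 1.88 = 11.1296 → 11.1 mm (3 s.f., last digit at the 10^-1 place).
Sum: 23.9276 mm; keep the coarser place, 10^0.
Result: 24 mm.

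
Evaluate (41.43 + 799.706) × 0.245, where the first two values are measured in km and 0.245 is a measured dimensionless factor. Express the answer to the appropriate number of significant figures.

41.43 km + 799.706 km = 841.136 km; the sum is limited to 2 decimal places (5 s.f.).
Carrying full precision, 841.136 × 0.245 = 206.07832 km; 0.245 has 3 s.f., so the result keeps min(5, 3) = 3 s.f.
Rounded to 3 significant figures: 206 km.

206 km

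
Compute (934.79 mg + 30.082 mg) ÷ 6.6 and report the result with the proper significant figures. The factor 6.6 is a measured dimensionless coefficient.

934.79 mg + 30.082 mg = 964.872 mg; the sum is limited to 2 decimal places (5 s.f.).
Carrying full precision, 964.872 ÷ 6.6 = 146.192727273… mg; 6.6 has 2 s.f., so the result keeps min(5, 2) = 2 s.f.
Rounded to 2 significant figures: 1.5 × 10^2 mg.

1.5 × 10^2 mg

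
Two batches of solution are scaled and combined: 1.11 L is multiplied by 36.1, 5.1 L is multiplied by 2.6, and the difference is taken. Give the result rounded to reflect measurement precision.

1.11 × 36.1 = 40.071 → 40.1 L (3 s.f., last digit at the 10^-1 place).
5.1 × 2.6 = 13.26 → 13 L (2 s.f., last digit at the 10^0 place).
Difference: 26.811 L; keep the coarser place, 10^0.
Result: 27 L.

27 L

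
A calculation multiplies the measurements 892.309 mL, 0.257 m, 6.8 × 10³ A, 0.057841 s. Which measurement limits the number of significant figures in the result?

892.309 mL → 6 s.f.; 0.257 m → 3 s.f.; 6.8 × 10³ A → 2 s.f.; 0.057841 s → 5 s.f.
The fewest is 2 significant figures, from 6.8 × 10³ A.

6.8 × 10³ A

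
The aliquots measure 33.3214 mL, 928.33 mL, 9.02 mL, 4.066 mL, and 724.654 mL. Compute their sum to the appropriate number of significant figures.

33.3214 mL + 928.33 mL + 9.02 mL + 4.066 mL + 724.654 mL = 1699.3914 mL.
Addition/subtraction keeps the fewest decimal places: 33.3214 → 4 decimal places, 928.33 → 2 decimal places, 9.02 → 2 decimal places, 4.066 → 3 decimal places, 724.654 → 3 decimal places; limit is 2.
Rounded to 2 decimal places: 1699.39 mL.

1699.39 mL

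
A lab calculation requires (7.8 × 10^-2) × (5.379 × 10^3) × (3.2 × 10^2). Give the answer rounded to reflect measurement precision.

1.3 × 10^5

(7.8 × 10^-2) × (5.379 × 10^3) × (3.2 × 10^2) = 134259.84
Multiplication/division keeps the fewest significant figures: 7.8 × 10^-2 → 2 s.f., 5.379 × 10^3 → 4 s.f., 3.2 × 10^2 → 2 s.f.; limit is 2.
Rounded to 2 significant figures: 1.3 × 10^5.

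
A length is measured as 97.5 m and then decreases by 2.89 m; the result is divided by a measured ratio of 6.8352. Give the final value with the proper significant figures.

97.5 m − 2.89 m = 94.61 m; the difference is limited to 1 decimal place (3 s.f.).
Carrying full precision, 94.61 ÷ 6.8352 = 13.8415847378… m; 6.8352 has 5 s.f., so the result keeps min(3, 5) = 3 s.f.
Rounded to 3 significant figures: 13.8 m.

13.8 m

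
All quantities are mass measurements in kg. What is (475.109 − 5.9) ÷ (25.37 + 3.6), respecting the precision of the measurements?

475.109 − 5.9 = 469.209, limited to 1 d.p. → 4 s.f.; 25.37 + 3.6 = 28.97, limited to 1 d.p. → 3 s.f.
Carrying full precision, 469.209 ÷ 28.97 = 16.1963755609…; keep min(4, 3) = 3 s.f.
Rounded to 3 significant figures: 16.2.

16.2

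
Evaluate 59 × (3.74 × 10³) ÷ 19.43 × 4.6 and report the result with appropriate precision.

5.2 × 10⁴

59 × (3.74 × 10³) ÷ 19.43 × 4.6 = 52240.6587751…
Multiplication/division keeps the fewest significant figures: 59 → 2 s.f., 3.74 × 10³ → 3 s.f., 19.43 → 4 s.f., 4.6 → 2 s.f.; limit is 2.
Rounded to 2 significant figures: 5.2 × 10⁴.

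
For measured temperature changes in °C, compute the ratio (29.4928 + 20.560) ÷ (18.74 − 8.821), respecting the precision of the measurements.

5.05

29.4928 + 20.560 = 50.0528, limited to 3 d.p. → 5 s.f.; 18.74 − 8.821 = 9.919, limited to 2 d.p. → 3 s.f.
Carrying full precision, 50.0528 ÷ 9.919 = 5.04615384615…; keep min(5, 3) = 3 s.f.
Rounded to 3 significant figures: 5.05.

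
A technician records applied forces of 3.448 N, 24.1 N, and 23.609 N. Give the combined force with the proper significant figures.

3.448 N + 24.1 N + 23.609 N = 51.157 N.
Addition/subtraction keeps the fewest decimal places: 3.448 → 3 decimal places, 24.1 → 1 decimal place, 23.609 → 3 decimal places; limit is 1.
Rounded to 1 decimal place: 51.2 N.

51.2 N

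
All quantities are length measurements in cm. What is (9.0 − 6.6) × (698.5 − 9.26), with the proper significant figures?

9.0 − 6.6 = 2.4, limited to 1 d.p. → 2 s.f.; 698.5 − 9.26 = 689.24, limited to 1 d.p. → 4 s.f.
Carrying full precision, 2.4 × 689.24 = 1654.176; keep min(2, 4) = 2 s.f.
Rounded to 2 significant figures: 1.7 × 10³ cm².

1.7 × 10³ cm²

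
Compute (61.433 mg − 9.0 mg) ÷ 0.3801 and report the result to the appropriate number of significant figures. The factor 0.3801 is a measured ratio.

61.433 mg − 9.0 mg = 52.433 mg; the difference is limited to 1 decimal place (3 s.f.).
Carrying full precision, 52.433 ÷ 0.3801 = 137.945277559… mg; 0.3801 has 4 s.f., so the result keeps min(3, 4) = 3 s.f.
Rounded to 3 significant figures: 1.38 × 10² mg.

1.38 × 10² mg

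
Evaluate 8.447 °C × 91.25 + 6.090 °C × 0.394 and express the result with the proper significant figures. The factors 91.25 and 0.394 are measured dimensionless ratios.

773.2 °C

8.447 × 91.25 = 770.78875 → 7.708 × 10^2 °C (4 s.f., last digit at the 10^-1 place).
6.090 × 0.394 = 2.39946 → 2.40 °C (3 s.f., last digit at the 10^-2 place).
Sum: 773.18821 °C; keep the coarser place, 10^-1.
Result: 773.2 °C.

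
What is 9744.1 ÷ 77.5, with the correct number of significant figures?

1.26 × 10^2

9744.1 ÷ 77.5 = 125.730322581…
Multiplication/division keeps the fewest significant figures: 9744.1 → 5 s.f., 77.5 → 3 s.f.; limit is 3.
Rounded to 3 significant figures: 1.26 × 10^2.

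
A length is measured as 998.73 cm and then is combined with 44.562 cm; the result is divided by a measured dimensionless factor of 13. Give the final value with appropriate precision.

8.0 × 10^1 cm

998.73 cm + 44.562 cm = 1043.292 cm; the sum is limited to 2 decimal places (6 s.f.).
Carrying full precision, 1043.292 ÷ 13 = 80.2532307692… cm; 13 has 2 s.f., so the result keeps min(6, 2) = 2 s.f.
Rounded to 2 significant figures: 8.0 × 10^1 cm.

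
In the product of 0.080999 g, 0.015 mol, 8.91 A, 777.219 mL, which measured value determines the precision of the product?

0.080999 g → 5 s.f.; 0.015 mol → 2 s.f.; 8.91 A → 3 s.f.; 777.219 mL → 6 s.f.
The fewest is 2 significant figures, from 0.015 mol.

0.015 mol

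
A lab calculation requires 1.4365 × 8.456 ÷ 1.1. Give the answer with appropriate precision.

1.4365 × 8.456 ÷ 1.1 = 11.0427672727…
Multiplication/division keeps the fewest significant figures: 1.4365 → 5 s.f., 8.456 → 4 s.f., 1.1 → 2 s.f.; limit is 2.
Rounded to 2 significant figures: 11.

11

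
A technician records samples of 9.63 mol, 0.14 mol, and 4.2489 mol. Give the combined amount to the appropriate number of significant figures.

9.63 mol + 0.14 mol + 4.2489 mol = 14.0189 mol.
Addition/subtraction keeps the fewest decimal places: 9.63 → 2 decimal places, 0.14 → 2 decimal places, 4.2489 → 4 decimal places; limit is 2.
Rounded to 2 decimal places: 14.02 mol.

14.02 mol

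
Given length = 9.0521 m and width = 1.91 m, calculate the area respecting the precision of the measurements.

area = 9.0521 m × 1.91 m = 17.289511 m².
9.0521 has 5 significant figures; 1.91 has 3.
Division/multiplication keeps the fewest: 3 significant figures.
Rounded: 17.3 m².

17.3 m²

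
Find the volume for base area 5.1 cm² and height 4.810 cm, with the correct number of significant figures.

25 cm³

volume = 5.1 cm² × 4.810 cm = 24.531 cm³.
5.1 has 2 significant figures; 4.810 has 4.
Division/multiplication keeps the fewest: 2 significant figures.
Rounded: 25 cm³.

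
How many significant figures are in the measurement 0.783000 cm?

6

0.783000: leading zeros are not significant; trailing zeros after a decimal point are significant.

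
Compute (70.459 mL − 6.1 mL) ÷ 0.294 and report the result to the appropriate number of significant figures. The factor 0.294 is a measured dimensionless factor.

70.459 mL − 6.1 mL = 64.359 mL; the difference is limited to 1 decimal place (3 s.f.).
Carrying full precision, 64.359 ÷ 0.294 = 218.908163265… mL; 0.294 has 3 s.f., so the result keeps min(3, 3) = 3 s.f.
Rounded to 3 significant figures: 219 mL.

219 mL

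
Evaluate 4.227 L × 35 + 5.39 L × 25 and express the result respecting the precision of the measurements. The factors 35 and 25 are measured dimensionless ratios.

2.8 × 10^2 L

4.227 × 35 = 147.945 → 1.5 × 10^2 L (2 s.f., last digit at the 10^1 place).
5.39 × 25 = 134.75 → 1.3 × 10^2 L (2 s.f., last digit at the 10^1 place).
Sum: 282.695 L; keep the coarser place, 10^1.
Result: 2.8 × 10^2 L.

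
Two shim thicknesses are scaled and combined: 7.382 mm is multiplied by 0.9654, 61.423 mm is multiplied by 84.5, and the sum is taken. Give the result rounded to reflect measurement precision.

5.20 × 10³ mm

7.382 × 0.9654 = 7.1265828 → 7.127 mm (4 s.f., last digit at the 10^-3 place).
61.423 × 84.5 = 5190.2435 → 5.19 × 10³ mm (3 s.f., last digit at the 10^1 place).
Sum: 5197.3700828 mm; keep the coarser place, 10^1.
Result: 5.20 × 10³ mm.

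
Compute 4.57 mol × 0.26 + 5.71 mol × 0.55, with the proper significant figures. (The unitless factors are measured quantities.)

4.57 × 0.26 = 1.1882 → 1.2 mol (2 s.f., last digit at the 10^-1 place).
5.71 × 0.55 = 3.1405 → 3.1 mol (2 s.f., last digit at the 10^-1 place).
Sum: 4.3287 mol; keep the coarser place, 10^-1.
Result: 4.3 mol.

4.3 mol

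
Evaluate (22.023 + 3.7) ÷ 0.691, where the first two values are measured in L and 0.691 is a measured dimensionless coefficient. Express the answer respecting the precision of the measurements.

22.023 L + 3.7 L = 25.723 L; the sum is limited to 1 decimal place (3 s.f.).
Carrying full precision, 25.723 ÷ 0.691 = 37.2257597685… L; 0.691 has 3 s.f., so the result keeps min(3, 3) = 3 s.f.
Rounded to 3 significant figures: 37.2 L.

37.2 L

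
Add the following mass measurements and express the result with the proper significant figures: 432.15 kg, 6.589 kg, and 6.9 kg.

432.15 kg + 6.589 kg + 6.9 kg = 445.639 kg.
Addition/subtraction keeps the fewest decimal places: 432.15 → 2 decimal places, 6.589 → 3 decimal places, 6.9 → 1 decimal place; limit is 1.
Rounded to 1 decimal place: 445.6 kg.

445.6 kg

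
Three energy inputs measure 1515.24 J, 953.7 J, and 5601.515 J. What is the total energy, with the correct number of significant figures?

8.0705 × 10³ J

1515.24 J + 953.7 J + 5601.515 J = 8070.455 J.
Addition/subtraction keeps the fewest decimal places: 1515.24 → 2 decimal places, 953.7 → 1 decimal place, 5601.515 → 3 decimal places; limit is 1.
Rounded to 1 decimal place: 8.0705 × 10³ J.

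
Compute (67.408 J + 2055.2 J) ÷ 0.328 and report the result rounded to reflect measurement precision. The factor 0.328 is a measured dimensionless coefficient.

6.47 × 10^3 J

67.408 J + 2055.2 J = 2122.608 J; the sum is limited to 1 decimal place (5 s.f.).
Carrying full precision, 2122.608 ÷ 0.328 = 6471.36585366… J; 0.328 has 3 s.f., so the result keeps min(5, 3) = 3 s.f.
Rounded to 3 significant figures: 6.47 × 10^3 J.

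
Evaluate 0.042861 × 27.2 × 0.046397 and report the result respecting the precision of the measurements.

0.042861 × 27.2 × 0.046397 = 0.0540905134224
Multiplication/division keeps the fewest significant figures: 0.042861 → 5 s.f., 27.2 → 3 s.f., 0.046397 → 5 s.f.; limit is 3.
Rounded to 3 significant figures: 0.0541.

0.0541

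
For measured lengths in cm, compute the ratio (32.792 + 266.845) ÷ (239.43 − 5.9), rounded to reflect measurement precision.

1.283

32.792 + 266.845 = 299.637, limited to 3 d.p. → 6 s.f.; 239.43 − 5.9 = 233.53, limited to 1 d.p. → 4 s.f.
Carrying full precision, 299.637 ÷ 233.53 = 1.28307712071…; keep min(6, 4) = 4 s.f.
Rounded to 4 significant figures: 1.283.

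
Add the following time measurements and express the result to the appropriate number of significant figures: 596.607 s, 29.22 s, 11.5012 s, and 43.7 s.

681.0 s

596.607 s + 29.22 s + 11.5012 s + 43.7 s = 681.0282 s.
Addition/subtraction keeps the fewest decimal places: 596.607 → 3 decimal places, 29.22 → 2 decimal places, 11.5012 → 4 decimal places, 43.7 → 1 decimal place; limit is 1.
Rounded to 1 decimal place: 681.0 s.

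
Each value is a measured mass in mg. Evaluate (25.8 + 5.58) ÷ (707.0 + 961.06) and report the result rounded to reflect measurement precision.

0.0188

25.8 + 5.58 = 31.38, limited to 1 d.p. → 3 s.f.; 707.0 + 961.06 = 1668.06, limited to 1 d.p. → 5 s.f.
Carrying full precision, 31.38 ÷ 1668.06 = 0.0188122729398…; keep min(3, 5) = 3 s.f.
Rounded to 3 significant figures: 0.0188.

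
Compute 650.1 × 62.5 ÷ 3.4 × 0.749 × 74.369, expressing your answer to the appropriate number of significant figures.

6.7 × 10^5

650.1 × 62.5 ÷ 3.4 × 0.749 × 74.369 = 665663.931767…
Multiplication/division keeps the fewest significant figures: 650.1 → 4 s.f., 62.5 → 3 s.f., 3.4 → 2 s.f., 0.749 → 3 s.f., 74.369 → 5 s.f.; limit is 2.
Rounded to 2 significant figures: 6.7 × 10^5.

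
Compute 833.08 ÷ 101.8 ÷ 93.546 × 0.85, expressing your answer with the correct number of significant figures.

833.08 ÷ 101.8 ÷ 93.546 × 0.85 = 0.0743588447939…
Multiplication/division keeps the fewest significant figures: 833.08 → 5 s.f., 101.8 → 4 s.f., 93.546 → 5 s.f., 0.85 → 2 s.f.; limit is 2.
Rounded to 2 significant figures: 0.074.

0.074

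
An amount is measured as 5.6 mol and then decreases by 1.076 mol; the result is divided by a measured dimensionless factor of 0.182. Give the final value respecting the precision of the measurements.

25 mol

5.6 mol − 1.076 mol = 4.524 mol; the difference is limited to 1 decimal place (2 s.f.).
Carrying full precision, 4.524 ÷ 0.182 = 24.8571428571… mol; 0.182 has 3 s.f., so the result keeps min(2, 3) = 2 s.f.
Rounded to 2 significant figures: 25 mol.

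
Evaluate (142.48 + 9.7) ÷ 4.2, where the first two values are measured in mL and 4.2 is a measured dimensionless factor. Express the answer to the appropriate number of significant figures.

36 mL

142.48 mL + 9.7 mL = 152.18 mL; the sum is limited to 1 decimal place (4 s.f.).
Carrying full precision, 152.18 ÷ 4.2 = 36.2333333333… mL; 4.2 has 2 s.f., so the result keeps min(4, 2) = 2 s.f.
Rounded to 2 significant figures: 36 mL.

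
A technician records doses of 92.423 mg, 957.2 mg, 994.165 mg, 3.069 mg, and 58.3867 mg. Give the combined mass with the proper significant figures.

2105.2 mg

92.423 mg + 957.2 mg + 994.165 mg + 3.069 mg + 58.3867 mg = 2105.2437 mg.
Addition/subtraction keeps the fewest decimal places: 92.423 → 3 decimal places, 957.2 → 1 decimal place, 994.165 → 3 decimal places, 3.069 → 3 decimal places, 58.3867 → 4 decimal places; limit is 1.
Rounded to 1 decimal place: 2105.2 mg.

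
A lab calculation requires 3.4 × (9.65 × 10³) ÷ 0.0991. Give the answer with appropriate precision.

3.3 × 10⁵

3.4 × (9.65 × 10³) ÷ 0.0991 = 331079.717457…
Multiplication/division keeps the fewest significant figures: 3.4 → 2 s.f., 9.65 × 10³ → 3 s.f., 0.0991 → 3 s.f.; limit is 2.
Rounded to 2 significant figures: 3.3 × 10⁵.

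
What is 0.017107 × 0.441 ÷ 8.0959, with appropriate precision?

0.017107 × 0.441 ÷ 8.0959 = 0.000931852789684…
Multiplication/division keeps the fewest significant figures: 0.017107 → 5 s.f., 0.441 → 3 s.f., 8.0959 → 5 s.f.; limit is 3.
Rounded to 3 significant figures: 9.32 × 10⁻⁴.

9.32 × 10⁻⁴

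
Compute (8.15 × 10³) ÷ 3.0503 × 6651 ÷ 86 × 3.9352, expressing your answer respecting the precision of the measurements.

(8.15 × 10³) ÷ 3.0503 × 6651 ÷ 86 × 3.9352 = 813149.426705…
Multiplication/division keeps the fewest significant figures: 8.15 × 10³ → 3 s.f., 3.0503 → 5 s.f., 6651 → 4 s.f., 86 → 2 s.f., 3.9352 → 5 s.f.; limit is 2.
Rounded to 2 significant figures: 8.1 × 10⁵.

8.1 × 10⁵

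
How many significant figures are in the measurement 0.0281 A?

0.0281: leading zeros are not significant.

3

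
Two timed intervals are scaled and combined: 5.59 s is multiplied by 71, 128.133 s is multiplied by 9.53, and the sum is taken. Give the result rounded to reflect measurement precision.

5.59 × 71 = 396.89 → 4.0 × 10² s (2 s.f., last digit at the 10^1 place).
128.133 × 9.53 = 1221.10749 → 1.22 × 10³ s (3 s.f., last digit at the 10^1 place).
Sum: 1617.99749 s; keep the coarser place, 10^1.
Result: 1.62 × 10³ s.

1.62 × 10³ s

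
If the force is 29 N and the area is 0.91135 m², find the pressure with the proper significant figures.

pressure = 29 N ÷ 0.91135 m² = 31.8209250014… Pa.
29 has 2 significant figures; 0.91135 has 5.
Division/multiplication keeps the fewest: 2 significant figures.
Rounded: 32 Pa.

32 Pa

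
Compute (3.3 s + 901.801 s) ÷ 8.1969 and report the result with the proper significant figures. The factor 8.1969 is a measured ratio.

3.3 s + 901.801 s = 905.101 s; the sum is limited to 1 decimal place (4 s.f.).
Carrying full precision, 905.101 ÷ 8.1969 = 110.419914846… s; 8.1969 has 5 s.f., so the result keeps min(4, 5) = 4 s.f.
Rounded to 4 significant figures: 110.4 s.

110.4 s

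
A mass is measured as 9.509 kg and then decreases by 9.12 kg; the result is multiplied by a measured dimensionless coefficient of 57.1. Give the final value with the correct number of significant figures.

9.509 kg − 9.12 kg = 0.389 kg; the difference is limited to 2 decimal places (2 s.f.).
Carrying full precision, 0.389 × 57.1 = 22.2119 kg; 57.1 has 3 s.f., so the result keeps min(2, 3) = 2 s.f.
Rounded to 2 significant figures: 22 kg.

22 kg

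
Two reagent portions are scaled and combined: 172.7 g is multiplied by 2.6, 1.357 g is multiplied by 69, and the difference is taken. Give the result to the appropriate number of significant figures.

172.7 × 2.6 = 449.02 → 4.5 × 10² g (2 s.f., last digit at the 10^1 place).
1.357 × 69 = 93.633 → 94 g (2 s.f., last digit at the 10^0 place).
Difference: 355.387 g; keep the coarser place, 10^1.
Result: 3.6 × 10² g.

3.6 × 10² g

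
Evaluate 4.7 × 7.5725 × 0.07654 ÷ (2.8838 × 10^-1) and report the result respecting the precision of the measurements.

9.4

4.7 × 7.5725 × 0.07654 ÷ (2.8838 × 10^-1) = 9.44627229697…
Multiplication/division keeps the fewest significant figures: 4.7 → 2 s.f., 7.5725 → 5 s.f., 0.07654 → 4 s.f., 2.8838 × 10^-1 → 5 s.f.; limit is 2.
Rounded to 2 significant figures: 9.4.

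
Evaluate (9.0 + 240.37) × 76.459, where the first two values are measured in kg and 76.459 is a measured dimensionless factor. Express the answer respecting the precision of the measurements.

1.907 × 10^4 kg

9.0 kg + 240.37 kg = 249.37 kg; the sum is limited to 1 decimal place (4 s.f.).
Carrying full precision, 249.37 × 76.459 = 19066.58083 kg; 76.459 has 5 s.f., so the result keeps min(4, 5) = 4 s.f.
Rounded to 4 significant figures: 1.907 × 10^4 kg.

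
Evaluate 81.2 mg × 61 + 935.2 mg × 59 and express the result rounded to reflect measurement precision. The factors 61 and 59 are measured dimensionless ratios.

81.2 × 61 = 4953.2 → 5.0 × 10³ mg (2 s.f., last digit at the 10^2 place).
935.2 × 59 = 55176.8 → 5.5 × 10⁴ mg (2 s.f., last digit at the 10^3 place).
Sum: 60130 mg; keep the coarser place, 10^3.
Result: 6.0 × 10⁴ mg.

6.0 × 10⁴ mg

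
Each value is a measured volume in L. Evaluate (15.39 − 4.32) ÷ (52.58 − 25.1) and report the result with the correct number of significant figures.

15.39 − 4.32 = 11.07, limited to 2 d.p. → 4 s.f.; 52.58 − 25.1 = 27.48, limited to 1 d.p. → 3 s.f.
Carrying full precision, 11.07 ÷ 27.48 = 0.402838427948…; keep min(4, 3) = 3 s.f.
Rounded to 3 significant figures: 0.403.

0.403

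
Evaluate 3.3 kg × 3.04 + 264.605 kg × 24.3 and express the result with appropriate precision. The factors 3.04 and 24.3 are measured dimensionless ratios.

6.44 × 10³ kg

3.3 × 3.04 = 10.032 → 1.0 × 10¹ kg (2 s.f., last digit at the 10^0 place).
264.605 × 24.3 = 6429.9015 → 6.43 × 10³ kg (3 s.f., last digit at the 10^1 place).
Sum: 6439.9335 kg; keep the coarser place, 10^1.
Result: 6.44 × 10³ kg.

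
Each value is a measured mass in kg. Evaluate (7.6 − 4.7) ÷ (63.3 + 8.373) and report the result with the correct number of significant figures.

7.6 − 4.7 = 2.9, limited to 1 d.p. → 2 s.f.; 63.3 + 8.373 = 71.673, limited to 1 d.p. → 3 s.f.
Carrying full precision, 2.9 ÷ 71.673 = 0.040461540608…; keep min(2, 3) = 2 s.f.
Rounded to 2 significant figures: 0.040.

0.040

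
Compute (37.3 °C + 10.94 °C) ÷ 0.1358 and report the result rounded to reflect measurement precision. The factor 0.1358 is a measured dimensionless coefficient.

37.3 °C + 10.94 °C = 48.24 °C; the sum is limited to 1 decimal place (3 s.f.).
Carrying full precision, 48.24 ÷ 0.1358 = 355.228276878… °C; 0.1358 has 4 s.f., so the result keeps min(3, 4) = 3 s.f.
Rounded to 3 significant figures: 355 °C.

355 °C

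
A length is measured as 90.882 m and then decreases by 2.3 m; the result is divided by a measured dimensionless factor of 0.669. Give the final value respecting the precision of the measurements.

132 m

90.882 m − 2.3 m = 88.582 m; the difference is limited to 1 decimal place (3 s.f.).
Carrying full precision, 88.582 ÷ 0.669 = 132.409566517… m; 0.669 has 3 s.f., so the result keeps min(3, 3) = 3 s.f.
Rounded to 3 significant figures: 132 m.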